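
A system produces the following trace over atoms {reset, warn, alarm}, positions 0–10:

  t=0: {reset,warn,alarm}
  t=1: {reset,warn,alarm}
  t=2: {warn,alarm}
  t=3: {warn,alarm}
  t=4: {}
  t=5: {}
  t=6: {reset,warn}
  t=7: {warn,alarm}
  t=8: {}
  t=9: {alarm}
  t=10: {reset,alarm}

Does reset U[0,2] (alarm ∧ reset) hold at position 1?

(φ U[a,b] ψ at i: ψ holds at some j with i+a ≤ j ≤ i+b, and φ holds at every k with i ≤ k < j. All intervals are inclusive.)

Holds

Need some j in [1,3] with (alarm ∧ reset), and reset at every k in [1,j-1].
  j=1: (alarm ∧ reset) holds; no prefix to check → satisfied.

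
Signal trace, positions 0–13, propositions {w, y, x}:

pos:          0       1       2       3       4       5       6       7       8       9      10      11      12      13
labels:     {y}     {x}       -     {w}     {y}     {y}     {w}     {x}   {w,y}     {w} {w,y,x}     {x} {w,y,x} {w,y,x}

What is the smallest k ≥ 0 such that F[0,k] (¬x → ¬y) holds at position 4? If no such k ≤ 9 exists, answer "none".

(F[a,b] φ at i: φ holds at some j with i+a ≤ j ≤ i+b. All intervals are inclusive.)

2

Scan j = 4,5,… for (¬x → ¬y):
  j=4: fails
  j=5: fails
  j=6: holds
First hit at j=6, so smallest k = 6-4 = 2.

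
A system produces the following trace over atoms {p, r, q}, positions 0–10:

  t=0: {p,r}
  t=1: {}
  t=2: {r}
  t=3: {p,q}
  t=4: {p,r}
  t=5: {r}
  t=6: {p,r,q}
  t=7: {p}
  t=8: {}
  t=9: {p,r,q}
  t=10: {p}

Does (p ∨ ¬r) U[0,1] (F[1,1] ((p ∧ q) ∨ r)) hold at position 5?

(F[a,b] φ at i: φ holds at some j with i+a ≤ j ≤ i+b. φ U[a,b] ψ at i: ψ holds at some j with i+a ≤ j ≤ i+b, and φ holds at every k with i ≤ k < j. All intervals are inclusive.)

Yes

Need some j in [5,6] with F[1,1] ((p ∧ q) ∨ r), and (p ∨ ¬r) at every k in [5,j-1].
  j=5: F[1,1] ((p ∧ q) ∨ r) holds; no prefix to check → satisfied.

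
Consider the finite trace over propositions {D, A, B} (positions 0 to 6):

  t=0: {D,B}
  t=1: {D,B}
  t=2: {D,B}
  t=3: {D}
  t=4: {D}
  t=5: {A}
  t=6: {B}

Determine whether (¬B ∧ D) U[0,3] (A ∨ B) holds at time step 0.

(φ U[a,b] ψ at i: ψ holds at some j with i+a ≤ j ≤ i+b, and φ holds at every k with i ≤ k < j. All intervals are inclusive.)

Holds

Need some j in [0,3] with (A ∨ B), and (¬B ∧ D) at every k in [0,j-1].
  j=0: (A ∨ B) holds; no prefix to check → satisfied.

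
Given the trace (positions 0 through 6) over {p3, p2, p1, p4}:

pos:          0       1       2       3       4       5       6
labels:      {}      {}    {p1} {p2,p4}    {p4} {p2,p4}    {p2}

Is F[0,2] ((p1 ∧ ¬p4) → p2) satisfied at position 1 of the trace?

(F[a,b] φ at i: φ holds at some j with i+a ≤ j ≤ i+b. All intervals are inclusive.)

Check ((p1 ∧ ¬p4) → p2) at each j in [1,3]:
  j=1: true
  j=2: false
  j=3: true
Found at j=1 → formula holds.

Yes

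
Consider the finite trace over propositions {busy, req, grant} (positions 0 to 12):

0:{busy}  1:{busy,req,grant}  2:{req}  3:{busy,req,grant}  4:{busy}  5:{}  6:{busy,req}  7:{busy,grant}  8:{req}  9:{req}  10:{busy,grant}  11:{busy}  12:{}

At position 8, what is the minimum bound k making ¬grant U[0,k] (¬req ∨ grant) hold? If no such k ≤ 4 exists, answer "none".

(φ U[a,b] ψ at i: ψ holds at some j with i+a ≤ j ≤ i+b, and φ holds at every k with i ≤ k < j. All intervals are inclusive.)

Need earliest j ≥ 8 with (¬req ∨ grant), and ¬grant at every k in [8,j-1].
  j=8: rhs fails.
  j=9: rhs fails.
  j=10: rhs holds; lhs holds on [8,9]. k = 2.

2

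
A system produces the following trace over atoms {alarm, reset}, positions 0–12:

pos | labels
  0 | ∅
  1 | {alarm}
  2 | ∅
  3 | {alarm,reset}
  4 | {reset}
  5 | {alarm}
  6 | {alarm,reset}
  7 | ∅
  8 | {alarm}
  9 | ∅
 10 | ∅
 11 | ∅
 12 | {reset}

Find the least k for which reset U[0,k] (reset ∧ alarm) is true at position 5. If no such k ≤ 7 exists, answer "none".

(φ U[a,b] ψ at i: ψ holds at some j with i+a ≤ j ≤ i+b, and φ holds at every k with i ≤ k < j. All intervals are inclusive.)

none

Need earliest j ≥ 5 with (reset ∧ alarm), and reset at every k in [5,j-1].
  j=5: rhs fails.
  j=6: rhs holds but lhs fails at k=5.
  j=7: rhs fails.
  j=8: rhs fails.
  j=9: rhs fails.
  j=10: rhs fails.
  j=11: rhs fails.
  j=12: rhs fails.
No witness within the range → none.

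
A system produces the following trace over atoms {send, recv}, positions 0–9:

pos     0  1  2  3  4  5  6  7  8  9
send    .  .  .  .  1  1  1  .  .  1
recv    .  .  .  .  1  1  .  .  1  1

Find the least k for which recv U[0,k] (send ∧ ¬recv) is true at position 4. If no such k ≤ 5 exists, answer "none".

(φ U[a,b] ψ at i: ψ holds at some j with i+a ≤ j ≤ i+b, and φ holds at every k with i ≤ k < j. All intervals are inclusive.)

Need earliest j ≥ 4 with (send ∧ ¬recv), and recv at every k in [4,j-1].
  j=4: rhs fails.
  j=5: rhs fails.
  j=6: rhs holds; lhs holds on [4,5]. k = 2.

2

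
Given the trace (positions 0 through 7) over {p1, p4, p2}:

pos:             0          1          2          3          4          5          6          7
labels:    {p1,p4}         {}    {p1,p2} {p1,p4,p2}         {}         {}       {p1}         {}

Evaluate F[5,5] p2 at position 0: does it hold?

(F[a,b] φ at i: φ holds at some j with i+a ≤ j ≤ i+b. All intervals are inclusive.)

Check p2 at each j in [5,5]:
  j=5: false
No position in the window satisfies it → formula fails.

Does not hold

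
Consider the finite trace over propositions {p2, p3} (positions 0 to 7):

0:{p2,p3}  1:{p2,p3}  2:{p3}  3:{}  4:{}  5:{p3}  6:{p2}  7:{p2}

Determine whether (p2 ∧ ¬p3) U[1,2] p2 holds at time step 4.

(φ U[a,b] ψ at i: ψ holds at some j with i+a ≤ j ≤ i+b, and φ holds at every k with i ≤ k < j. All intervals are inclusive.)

Need some j in [5,6] with p2, and (p2 ∧ ¬p3) at every k in [4,j-1].
  j=5: p2 false.
  j=6: p2 holds, but (p2 ∧ ¬p3) fails at k=4 → not this j.
No j in the window works → until fails.

Does not hold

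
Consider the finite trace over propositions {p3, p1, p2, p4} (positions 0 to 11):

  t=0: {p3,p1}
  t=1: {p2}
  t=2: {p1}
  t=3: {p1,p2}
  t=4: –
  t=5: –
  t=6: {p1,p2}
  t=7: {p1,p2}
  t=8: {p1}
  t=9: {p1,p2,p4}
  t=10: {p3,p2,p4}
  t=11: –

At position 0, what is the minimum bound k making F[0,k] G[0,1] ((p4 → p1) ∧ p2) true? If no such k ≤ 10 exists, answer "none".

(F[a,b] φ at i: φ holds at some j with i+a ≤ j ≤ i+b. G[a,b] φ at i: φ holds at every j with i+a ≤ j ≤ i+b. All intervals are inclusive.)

6

Scan j = 0,1,… for G[0,1] ((p4 → p1) ∧ p2):
  j=0: fails
  j=1: fails
  j=2: fails
  j=3: fails
  j=4: fails
  j=5: fails
  j=6: holds
First hit at j=6, so smallest k = 6-0 = 6.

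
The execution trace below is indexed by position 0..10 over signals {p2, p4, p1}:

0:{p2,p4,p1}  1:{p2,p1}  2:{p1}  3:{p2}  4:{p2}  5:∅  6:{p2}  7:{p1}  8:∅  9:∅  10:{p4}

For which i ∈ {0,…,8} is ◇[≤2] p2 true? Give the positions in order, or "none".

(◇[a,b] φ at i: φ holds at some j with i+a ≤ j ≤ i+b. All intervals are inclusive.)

0, 1, 2, 3, 4, 5, 6

Evaluate at each i in [0,8]:
  i=0: ✓ (witness j=0)
  i=1: ✓ (witness j=1)
  i=2: ✓ (witness j=3)
  i=3: ✓ (witness j=3)
  i=4: ✓ (witness j=4)
  i=5: ✓ (witness j=6)
  i=6: ✓ (witness j=6)
  i=7: ✗ (none in [7,9])
  i=8: ✗ (none in [8,10])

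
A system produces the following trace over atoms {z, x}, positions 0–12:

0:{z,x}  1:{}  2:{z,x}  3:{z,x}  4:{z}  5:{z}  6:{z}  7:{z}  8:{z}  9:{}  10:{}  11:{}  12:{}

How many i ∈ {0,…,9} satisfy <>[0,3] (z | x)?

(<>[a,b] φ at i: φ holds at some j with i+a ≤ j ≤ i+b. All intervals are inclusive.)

9

Evaluate at each i in [0,9]:
  i=0: ✓ (witness j=0)
  i=1: ✓ (witness j=2)
  i=2: ✓ (witness j=2)
  i=3: ✓ (witness j=3)
  i=4: ✓ (witness j=4)
  i=5: ✓ (witness j=5)
  i=6: ✓ (witness j=6)
  i=7: ✓ (witness j=7)
  i=8: ✓ (witness j=8)
  i=9: ✗ (none in [9,12])
Positions where it holds: {0, 1, 2, 3, 4, 5, 6, 7, 8} → 9.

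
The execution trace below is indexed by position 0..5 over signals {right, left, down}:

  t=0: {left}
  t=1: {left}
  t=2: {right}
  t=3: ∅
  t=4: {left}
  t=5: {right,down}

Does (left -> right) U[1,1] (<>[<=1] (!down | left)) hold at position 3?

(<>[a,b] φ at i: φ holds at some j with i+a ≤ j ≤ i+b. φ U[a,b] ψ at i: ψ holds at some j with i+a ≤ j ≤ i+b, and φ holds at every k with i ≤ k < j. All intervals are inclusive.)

Need some j in [4,4] with <>[<=1] (!down | left), and (left -> right) at every k in [3,j-1].
  j=4: <>[<=1] (!down | left) holds; (left -> right) holds at every k in [3,3] → satisfied.

True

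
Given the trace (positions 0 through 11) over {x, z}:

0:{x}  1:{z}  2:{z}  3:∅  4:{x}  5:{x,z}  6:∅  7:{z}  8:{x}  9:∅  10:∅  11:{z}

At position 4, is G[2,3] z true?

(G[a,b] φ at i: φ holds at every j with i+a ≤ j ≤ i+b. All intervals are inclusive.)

Check z at every j in [6,7]:
  j=6: false
  j=7: true
Fails at j=6 → formula fails.

No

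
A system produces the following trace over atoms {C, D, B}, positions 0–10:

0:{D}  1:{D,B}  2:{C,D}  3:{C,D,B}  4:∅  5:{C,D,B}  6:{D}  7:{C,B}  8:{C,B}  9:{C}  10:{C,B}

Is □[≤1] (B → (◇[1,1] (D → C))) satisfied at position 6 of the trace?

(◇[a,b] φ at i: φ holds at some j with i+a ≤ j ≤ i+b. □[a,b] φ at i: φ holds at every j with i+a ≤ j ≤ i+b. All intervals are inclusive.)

Yes

Check (B → (◇[1,1] (D → C))) at every j in [6,7]:
  j=6: antecedent false → ✓
  j=7: antecedent true; consequent holds (witness at 8) → ✓
All positions satisfy it → formula holds.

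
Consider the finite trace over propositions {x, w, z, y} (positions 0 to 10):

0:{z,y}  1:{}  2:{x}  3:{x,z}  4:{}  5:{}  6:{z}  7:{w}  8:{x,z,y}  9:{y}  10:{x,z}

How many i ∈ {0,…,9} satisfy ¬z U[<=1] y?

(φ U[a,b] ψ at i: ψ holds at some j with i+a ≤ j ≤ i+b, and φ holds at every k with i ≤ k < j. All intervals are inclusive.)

4

Evaluate at each i in [0,9]:
  i=0: ✓ (rhs at j=0)
  i=1: ✗ (no rhs in [1,2])
  i=2: ✗ (no rhs in [2,3])
  i=3: ✗ (no rhs in [3,4])
  i=4: ✗ (no rhs in [4,5])
  i=5: ✗ (no rhs in [5,6])
  i=6: ✗ (no rhs in [6,7])
  i=7: ✓ (rhs at j=8; lhs holds on [7,7])
  i=8: ✓ (rhs at j=8)
  i=9: ✓ (rhs at j=9)
Positions where it holds: {0, 7, 8, 9} → 4.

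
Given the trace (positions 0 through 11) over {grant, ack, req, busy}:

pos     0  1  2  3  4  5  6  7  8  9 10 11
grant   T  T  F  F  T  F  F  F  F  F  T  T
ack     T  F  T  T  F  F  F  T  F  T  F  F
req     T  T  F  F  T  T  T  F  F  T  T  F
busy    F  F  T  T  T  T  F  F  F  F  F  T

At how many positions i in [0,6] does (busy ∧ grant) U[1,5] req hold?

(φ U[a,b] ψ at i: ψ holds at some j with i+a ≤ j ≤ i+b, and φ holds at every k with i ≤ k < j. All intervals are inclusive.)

1

Evaluate at each i in [0,6]:
  i=0: ✗ (lhs fails at k=0 before rhs at j=1)
  i=1: ✗ (lhs fails at k=1 before rhs at j=4)
  i=2: ✗ (lhs fails at k=2 before rhs at j=4)
  i=3: ✗ (lhs fails at k=3 before rhs at j=4)
  i=4: ✓ (rhs at j=5; lhs holds on [4,4])
  i=5: ✗ (lhs fails at k=5 before rhs at j=6)
  i=6: ✗ (lhs fails at k=6 before rhs at j=9)
Positions where it holds: {4} → 1.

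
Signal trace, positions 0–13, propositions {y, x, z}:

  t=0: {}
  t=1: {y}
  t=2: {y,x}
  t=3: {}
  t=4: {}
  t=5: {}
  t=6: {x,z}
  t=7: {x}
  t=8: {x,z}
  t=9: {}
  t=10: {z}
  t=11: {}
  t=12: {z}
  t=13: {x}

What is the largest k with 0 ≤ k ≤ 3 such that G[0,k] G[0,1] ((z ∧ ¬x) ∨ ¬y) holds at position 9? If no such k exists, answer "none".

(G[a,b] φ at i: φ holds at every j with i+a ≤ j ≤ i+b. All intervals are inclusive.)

3

G[0,1] ((z ∧ ¬x) ∨ ¬y) must hold from j=9 onward; find where it first fails.
  j=9: holds
  j=10: holds
  j=11: holds
  j=12: holds
Holds through j=12; largest k = 3.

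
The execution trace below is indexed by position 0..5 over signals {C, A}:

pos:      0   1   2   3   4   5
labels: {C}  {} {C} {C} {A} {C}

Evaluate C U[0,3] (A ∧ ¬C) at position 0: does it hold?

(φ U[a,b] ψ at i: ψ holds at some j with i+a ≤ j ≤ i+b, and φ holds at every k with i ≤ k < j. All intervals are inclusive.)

Need some j in [0,3] with (A ∧ ¬C), and C at every k in [0,j-1].
  j=0: (A ∧ ¬C) false.
  j=1: (A ∧ ¬C) false.
  j=2: (A ∧ ¬C) false.
  j=3: (A ∧ ¬C) false.
No j in the window works → until fails.

False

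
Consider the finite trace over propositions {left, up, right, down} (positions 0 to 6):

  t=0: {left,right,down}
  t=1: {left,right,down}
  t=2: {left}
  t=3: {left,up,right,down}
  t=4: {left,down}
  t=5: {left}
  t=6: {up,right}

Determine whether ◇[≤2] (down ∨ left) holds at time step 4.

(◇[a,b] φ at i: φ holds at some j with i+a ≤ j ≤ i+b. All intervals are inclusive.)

True

Check (down ∨ left) at each j in [4,6]:
  j=4: true
  j=5: true
  j=6: false
Found at j=4 → formula holds.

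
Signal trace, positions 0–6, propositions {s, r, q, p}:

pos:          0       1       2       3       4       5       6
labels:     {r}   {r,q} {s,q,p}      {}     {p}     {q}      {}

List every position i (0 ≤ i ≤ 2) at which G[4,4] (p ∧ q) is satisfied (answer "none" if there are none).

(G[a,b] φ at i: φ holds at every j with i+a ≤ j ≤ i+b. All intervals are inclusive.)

none

Evaluate at each i in [0,2]:
  i=0: ✗ (fails at j=4)
  i=1: ✗ (fails at j=5)
  i=2: ✗ (fails at j=6)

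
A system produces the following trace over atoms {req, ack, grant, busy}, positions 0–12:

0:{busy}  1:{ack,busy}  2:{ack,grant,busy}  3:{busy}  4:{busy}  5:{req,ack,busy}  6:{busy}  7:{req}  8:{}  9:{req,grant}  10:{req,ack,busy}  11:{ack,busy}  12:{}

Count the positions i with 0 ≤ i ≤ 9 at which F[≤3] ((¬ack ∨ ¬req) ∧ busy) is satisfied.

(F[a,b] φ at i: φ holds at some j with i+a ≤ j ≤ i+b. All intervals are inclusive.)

Evaluate at each i in [0,9]:
  i=0: ✓ (witness j=0)
  i=1: ✓ (witness j=1)
  i=2: ✓ (witness j=2)
  i=3: ✓ (witness j=3)
  i=4: ✓ (witness j=4)
  i=5: ✓ (witness j=6)
  i=6: ✓ (witness j=6)
  i=7: ✗ (none in [7,10])
  i=8: ✓ (witness j=11)
  i=9: ✓ (witness j=11)
Positions where it holds: {0, 1, 2, 3, 4, 5, 6, 8, 9} → 9.

9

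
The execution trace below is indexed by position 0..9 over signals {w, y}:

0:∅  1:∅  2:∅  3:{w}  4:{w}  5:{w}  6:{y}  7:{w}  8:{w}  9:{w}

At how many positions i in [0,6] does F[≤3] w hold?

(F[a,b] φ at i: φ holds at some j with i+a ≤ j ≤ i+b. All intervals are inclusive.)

Evaluate at each i in [0,6]:
  i=0: ✓ (witness j=3)
  i=1: ✓ (witness j=3)
  i=2: ✓ (witness j=3)
  i=3: ✓ (witness j=3)
  i=4: ✓ (witness j=4)
  i=5: ✓ (witness j=5)
  i=6: ✓ (witness j=7)
Positions where it holds: {0, 1, 2, 3, 4, 5, 6} → 7.

7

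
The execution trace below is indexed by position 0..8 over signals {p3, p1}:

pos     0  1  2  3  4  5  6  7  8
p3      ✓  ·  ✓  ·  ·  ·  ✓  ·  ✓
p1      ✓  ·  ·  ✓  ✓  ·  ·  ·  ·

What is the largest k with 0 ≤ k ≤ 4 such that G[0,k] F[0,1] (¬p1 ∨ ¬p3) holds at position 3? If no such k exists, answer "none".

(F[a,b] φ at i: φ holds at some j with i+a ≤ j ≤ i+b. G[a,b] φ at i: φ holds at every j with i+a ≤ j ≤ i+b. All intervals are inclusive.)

4

F[0,1] (¬p1 ∨ ¬p3) must hold from j=3 onward; find where it first fails.
  j=3: holds
  j=4: holds
  j=5: holds
  j=6: holds
  j=7: holds
Holds through j=7; largest k = 4.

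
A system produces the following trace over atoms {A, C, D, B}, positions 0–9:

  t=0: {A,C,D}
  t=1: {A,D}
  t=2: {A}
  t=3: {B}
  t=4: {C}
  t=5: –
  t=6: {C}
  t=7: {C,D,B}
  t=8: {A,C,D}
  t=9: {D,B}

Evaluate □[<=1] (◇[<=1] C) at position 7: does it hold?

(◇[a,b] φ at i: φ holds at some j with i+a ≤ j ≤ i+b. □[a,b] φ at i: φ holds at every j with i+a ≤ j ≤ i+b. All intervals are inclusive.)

True

Check ◇[<=1] C at every j in [7,8]:
  j=7: holds (witness at 7)
  j=8: holds (witness at 8)
All positions satisfy it → formula holds.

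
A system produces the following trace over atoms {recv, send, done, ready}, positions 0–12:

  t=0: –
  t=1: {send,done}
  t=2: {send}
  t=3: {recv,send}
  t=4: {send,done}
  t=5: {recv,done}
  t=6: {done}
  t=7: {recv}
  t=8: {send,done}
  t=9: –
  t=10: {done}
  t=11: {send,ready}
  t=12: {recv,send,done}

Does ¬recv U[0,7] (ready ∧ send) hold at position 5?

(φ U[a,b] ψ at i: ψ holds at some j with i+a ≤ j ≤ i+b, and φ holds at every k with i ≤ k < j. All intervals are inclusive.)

False

Need some j in [5,12] with (ready ∧ send), and ¬recv at every k in [5,j-1].
  j=5: (ready ∧ send) false.
  j=6: (ready ∧ send) false.
  j=7: (ready ∧ send) false.
  j=8: (ready ∧ send) false.
  j=9: (ready ∧ send) false.
  j=10: (ready ∧ send) false.
  j=11: (ready ∧ send) holds, but ¬recv fails at k=5 → not this j.
  j=12: (ready ∧ send) false.
No j in the window works → until fails.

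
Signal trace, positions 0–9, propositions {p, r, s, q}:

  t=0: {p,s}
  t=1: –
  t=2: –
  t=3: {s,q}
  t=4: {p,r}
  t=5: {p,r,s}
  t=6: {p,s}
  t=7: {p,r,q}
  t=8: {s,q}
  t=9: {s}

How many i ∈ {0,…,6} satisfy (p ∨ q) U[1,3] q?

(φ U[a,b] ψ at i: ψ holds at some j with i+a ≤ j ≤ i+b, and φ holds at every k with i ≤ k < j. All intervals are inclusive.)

3

Evaluate at each i in [0,6]:
  i=0: ✗ (lhs fails at k=1 before rhs at j=3)
  i=1: ✗ (lhs fails at k=1 before rhs at j=3)
  i=2: ✗ (lhs fails at k=2 before rhs at j=3)
  i=3: ✗ (no rhs in [4,6])
  i=4: ✓ (rhs at j=7; lhs holds on [4,6])
  i=5: ✓ (rhs at j=7; lhs holds on [5,6])
  i=6: ✓ (rhs at j=7; lhs holds on [6,6])
Positions where it holds: {4, 5, 6} → 3.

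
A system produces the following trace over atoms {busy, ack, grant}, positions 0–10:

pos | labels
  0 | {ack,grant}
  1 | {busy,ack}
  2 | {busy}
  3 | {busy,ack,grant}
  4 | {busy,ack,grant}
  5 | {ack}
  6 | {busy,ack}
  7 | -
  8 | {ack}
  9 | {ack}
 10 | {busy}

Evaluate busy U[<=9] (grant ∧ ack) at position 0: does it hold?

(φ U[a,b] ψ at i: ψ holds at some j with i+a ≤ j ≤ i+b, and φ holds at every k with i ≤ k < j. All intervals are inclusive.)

True

Need some j in [0,9] with (grant ∧ ack), and busy at every k in [0,j-1].
  j=0: (grant ∧ ack) holds; no prefix to check → satisfied.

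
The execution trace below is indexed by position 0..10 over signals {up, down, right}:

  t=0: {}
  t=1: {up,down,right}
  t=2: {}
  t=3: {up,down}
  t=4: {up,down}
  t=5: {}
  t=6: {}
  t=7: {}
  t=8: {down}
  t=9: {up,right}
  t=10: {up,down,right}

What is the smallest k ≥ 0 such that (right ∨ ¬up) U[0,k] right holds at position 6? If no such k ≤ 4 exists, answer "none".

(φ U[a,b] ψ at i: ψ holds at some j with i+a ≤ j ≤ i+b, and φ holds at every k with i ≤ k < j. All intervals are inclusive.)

3

Need earliest j ≥ 6 with right, and (right ∨ ¬up) at every k in [6,j-1].
  j=6: rhs fails.
  j=7: rhs fails.
  j=8: rhs fails.
  j=9: rhs holds; lhs holds on [6,8]. k = 3.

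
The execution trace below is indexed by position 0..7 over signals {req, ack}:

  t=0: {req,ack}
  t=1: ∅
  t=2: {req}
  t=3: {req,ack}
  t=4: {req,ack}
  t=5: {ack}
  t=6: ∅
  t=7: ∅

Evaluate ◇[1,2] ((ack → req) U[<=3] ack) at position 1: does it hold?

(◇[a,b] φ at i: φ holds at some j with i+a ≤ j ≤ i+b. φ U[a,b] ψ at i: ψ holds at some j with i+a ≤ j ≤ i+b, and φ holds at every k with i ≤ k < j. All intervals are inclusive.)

True

Check ((ack → req) U[<=3] ack) at each j in [2,3]:
  j=2: holds
  j=3: holds
Found at j=2 → formula holds.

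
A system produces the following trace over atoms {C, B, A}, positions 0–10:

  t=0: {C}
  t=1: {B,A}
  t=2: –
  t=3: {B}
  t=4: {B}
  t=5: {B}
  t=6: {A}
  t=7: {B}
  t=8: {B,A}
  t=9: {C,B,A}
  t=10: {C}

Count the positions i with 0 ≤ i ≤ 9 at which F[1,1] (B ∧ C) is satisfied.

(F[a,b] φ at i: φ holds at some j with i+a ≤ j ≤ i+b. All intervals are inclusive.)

1

Evaluate at each i in [0,9]:
  i=0: ✗ (none in [1,1])
  i=1: ✗ (none in [2,2])
  i=2: ✗ (none in [3,3])
  i=3: ✗ (none in [4,4])
  i=4: ✗ (none in [5,5])
  i=5: ✗ (none in [6,6])
  i=6: ✗ (none in [7,7])
  i=7: ✗ (none in [8,8])
  i=8: ✓ (witness j=9)
  i=9: ✗ (none in [10,10])
Positions where it holds: {8} → 1.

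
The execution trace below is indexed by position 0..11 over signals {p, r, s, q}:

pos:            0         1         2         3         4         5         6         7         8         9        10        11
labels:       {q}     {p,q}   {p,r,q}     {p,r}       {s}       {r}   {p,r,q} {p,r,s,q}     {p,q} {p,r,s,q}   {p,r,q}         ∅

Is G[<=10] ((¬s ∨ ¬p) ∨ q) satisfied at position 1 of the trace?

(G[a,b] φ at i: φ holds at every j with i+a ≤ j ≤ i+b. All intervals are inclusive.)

Holds

Check ((¬s ∨ ¬p) ∨ q) at every j in [1,11]:
  j=1: true
  j=2: true
  j=3: true
  j=4: true
  j=5: true
  j=6: true
  j=7: true
  j=8: true
  j=9: true
  j=10: true
  j=11: true
All positions satisfy it → formula holds.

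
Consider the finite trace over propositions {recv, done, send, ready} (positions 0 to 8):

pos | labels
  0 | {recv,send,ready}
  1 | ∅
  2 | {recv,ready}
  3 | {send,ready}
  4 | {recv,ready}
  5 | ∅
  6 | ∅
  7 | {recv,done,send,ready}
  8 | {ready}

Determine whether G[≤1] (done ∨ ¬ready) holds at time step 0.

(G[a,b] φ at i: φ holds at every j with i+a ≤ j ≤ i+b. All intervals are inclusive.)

No

Check (done ∨ ¬ready) at every j in [0,1]:
  j=0: false
  j=1: true
Fails at j=0 → formula fails.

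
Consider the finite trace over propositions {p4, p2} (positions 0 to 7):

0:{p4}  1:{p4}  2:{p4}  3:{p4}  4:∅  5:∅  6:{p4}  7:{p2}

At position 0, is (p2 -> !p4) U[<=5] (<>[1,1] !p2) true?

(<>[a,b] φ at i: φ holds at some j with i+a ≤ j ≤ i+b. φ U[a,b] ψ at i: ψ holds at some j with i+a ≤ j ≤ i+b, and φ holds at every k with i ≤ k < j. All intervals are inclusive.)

Yes

Need some j in [0,5] with <>[1,1] !p2, and (p2 -> !p4) at every k in [0,j-1].
  j=0: <>[1,1] !p2 holds; no prefix to check → satisfied.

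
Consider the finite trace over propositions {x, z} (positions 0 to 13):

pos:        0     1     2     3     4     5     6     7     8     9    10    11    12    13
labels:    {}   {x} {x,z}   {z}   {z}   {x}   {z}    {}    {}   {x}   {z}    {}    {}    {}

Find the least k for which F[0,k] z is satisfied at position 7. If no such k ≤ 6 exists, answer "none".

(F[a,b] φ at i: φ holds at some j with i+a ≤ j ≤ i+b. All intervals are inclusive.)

Scan j = 7,8,… for z:
  j=7: fails
  j=8: fails
  j=9: fails
  j=10: holds
First hit at j=10, so smallest k = 10-7 = 3.

3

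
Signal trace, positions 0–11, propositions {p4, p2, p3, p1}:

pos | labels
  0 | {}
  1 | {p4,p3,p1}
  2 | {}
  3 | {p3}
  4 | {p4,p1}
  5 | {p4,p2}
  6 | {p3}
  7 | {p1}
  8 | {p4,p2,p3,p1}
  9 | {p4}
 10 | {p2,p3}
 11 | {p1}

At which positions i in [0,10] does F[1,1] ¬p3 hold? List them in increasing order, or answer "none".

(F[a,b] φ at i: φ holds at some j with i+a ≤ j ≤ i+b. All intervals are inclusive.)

1, 3, 4, 6, 8, 10

Evaluate at each i in [0,10]:
  i=0: ✗ (none in [1,1])
  i=1: ✓ (witness j=2)
  i=2: ✗ (none in [3,3])
  i=3: ✓ (witness j=4)
  i=4: ✓ (witness j=5)
  i=5: ✗ (none in [6,6])
  i=6: ✓ (witness j=7)
  i=7: ✗ (none in [8,8])
  i=8: ✓ (witness j=9)
  i=9: ✗ (none in [10,10])
  i=10: ✓ (witness j=11)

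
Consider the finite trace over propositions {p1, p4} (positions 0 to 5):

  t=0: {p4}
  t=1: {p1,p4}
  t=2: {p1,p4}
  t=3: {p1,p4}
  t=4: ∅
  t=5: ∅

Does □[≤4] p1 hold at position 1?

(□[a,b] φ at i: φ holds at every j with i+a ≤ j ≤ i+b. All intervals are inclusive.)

Does not hold

Check p1 at every j in [1,5]:
  j=1: true
  j=2: true
  j=3: true
  j=4: false
  j=5: false
Fails at j=4 → formula fails.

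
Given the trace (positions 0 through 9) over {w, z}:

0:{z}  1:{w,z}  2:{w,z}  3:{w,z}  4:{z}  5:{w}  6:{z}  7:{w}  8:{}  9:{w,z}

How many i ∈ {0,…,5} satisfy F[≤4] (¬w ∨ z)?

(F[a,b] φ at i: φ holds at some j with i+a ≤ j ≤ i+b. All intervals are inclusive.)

Evaluate at each i in [0,5]:
  i=0: ✓ (witness j=0)
  i=1: ✓ (witness j=1)
  i=2: ✓ (witness j=2)
  i=3: ✓ (witness j=3)
  i=4: ✓ (witness j=4)
  i=5: ✓ (witness j=6)
Positions where it holds: {0, 1, 2, 3, 4, 5} → 6.

6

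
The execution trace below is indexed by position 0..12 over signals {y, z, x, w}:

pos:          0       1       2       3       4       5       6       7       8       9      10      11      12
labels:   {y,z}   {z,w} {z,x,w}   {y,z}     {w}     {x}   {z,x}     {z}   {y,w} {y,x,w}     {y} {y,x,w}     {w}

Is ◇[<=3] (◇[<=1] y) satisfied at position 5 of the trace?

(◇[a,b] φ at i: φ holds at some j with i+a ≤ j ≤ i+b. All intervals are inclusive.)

Holds

Check ◇[<=1] y at each j in [5,8]:
  j=5: fails (none in [5,6])
  j=6: fails (none in [6,7])
  j=7: holds (witness at 8)
  j=8: holds (witness at 8)
Found at j=7 → formula holds.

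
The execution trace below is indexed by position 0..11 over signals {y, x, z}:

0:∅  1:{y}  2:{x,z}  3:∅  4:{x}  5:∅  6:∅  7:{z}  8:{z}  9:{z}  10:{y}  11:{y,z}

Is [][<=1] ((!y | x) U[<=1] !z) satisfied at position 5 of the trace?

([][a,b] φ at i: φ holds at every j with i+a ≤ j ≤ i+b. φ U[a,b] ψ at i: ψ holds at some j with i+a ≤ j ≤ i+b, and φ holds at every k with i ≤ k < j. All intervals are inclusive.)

Check ((!y | x) U[<=1] !z) at every j in [5,6]:
  j=5: holds
  j=6: holds
All positions satisfy it → formula holds.

Holds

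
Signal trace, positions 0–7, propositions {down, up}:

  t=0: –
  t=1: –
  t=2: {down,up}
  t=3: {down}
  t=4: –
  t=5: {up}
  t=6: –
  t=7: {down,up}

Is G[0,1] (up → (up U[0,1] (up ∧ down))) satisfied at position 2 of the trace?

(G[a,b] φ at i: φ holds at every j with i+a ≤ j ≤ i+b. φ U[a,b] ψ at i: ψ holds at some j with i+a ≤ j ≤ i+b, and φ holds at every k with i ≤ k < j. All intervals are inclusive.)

Check (up → (up U[0,1] (up ∧ down))) at every j in [2,3]:
  j=2: antecedent true; consequent holds → ✓
  j=3: antecedent false → ✓
All positions satisfy it → formula holds.

Yes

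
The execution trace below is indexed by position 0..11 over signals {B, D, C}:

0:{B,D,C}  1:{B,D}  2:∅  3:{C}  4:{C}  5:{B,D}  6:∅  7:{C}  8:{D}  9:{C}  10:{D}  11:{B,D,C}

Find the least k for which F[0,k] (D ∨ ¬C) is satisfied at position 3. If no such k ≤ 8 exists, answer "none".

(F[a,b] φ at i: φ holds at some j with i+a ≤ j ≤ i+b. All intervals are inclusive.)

Scan j = 3,4,… for (D ∨ ¬C):
  j=3: fails
  j=4: fails
  j=5: holds
First hit at j=5, so smallest k = 5-3 = 2.

2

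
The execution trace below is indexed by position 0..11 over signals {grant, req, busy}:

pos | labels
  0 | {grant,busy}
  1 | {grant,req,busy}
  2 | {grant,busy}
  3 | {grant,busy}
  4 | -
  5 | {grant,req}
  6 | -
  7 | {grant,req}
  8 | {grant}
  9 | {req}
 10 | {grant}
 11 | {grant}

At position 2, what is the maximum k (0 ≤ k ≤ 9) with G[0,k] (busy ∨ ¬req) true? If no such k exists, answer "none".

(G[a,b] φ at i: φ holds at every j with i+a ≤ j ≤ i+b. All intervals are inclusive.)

(busy ∨ ¬req) must hold from j=2 onward; find where it first fails.
  j=2: holds
  j=3: holds
  j=4: holds
  j=5: fails
Holds on [2,4], so largest k = 2.

2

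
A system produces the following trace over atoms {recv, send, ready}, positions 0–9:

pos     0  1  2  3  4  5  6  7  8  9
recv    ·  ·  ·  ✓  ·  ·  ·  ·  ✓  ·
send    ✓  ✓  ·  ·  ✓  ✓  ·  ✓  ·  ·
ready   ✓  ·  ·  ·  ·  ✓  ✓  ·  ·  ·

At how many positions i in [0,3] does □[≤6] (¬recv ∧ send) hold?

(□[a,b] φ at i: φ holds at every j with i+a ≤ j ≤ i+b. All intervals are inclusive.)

Evaluate at each i in [0,3]:
  i=0: ✗ (fails at j=2)
  i=1: ✗ (fails at j=2)
  i=2: ✗ (fails at j=2)
  i=3: ✗ (fails at j=3)
Positions where it holds: {} → 0.

0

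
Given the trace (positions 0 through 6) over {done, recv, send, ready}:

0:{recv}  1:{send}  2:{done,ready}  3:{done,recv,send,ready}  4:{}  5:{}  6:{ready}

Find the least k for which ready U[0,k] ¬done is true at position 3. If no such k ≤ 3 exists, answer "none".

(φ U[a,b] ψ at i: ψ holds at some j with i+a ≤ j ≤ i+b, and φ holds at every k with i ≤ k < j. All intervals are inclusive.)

Need earliest j ≥ 3 with ¬done, and ready at every k in [3,j-1].
  j=3: rhs fails.
  j=4: rhs holds; lhs holds on [3,3]. k = 1.

1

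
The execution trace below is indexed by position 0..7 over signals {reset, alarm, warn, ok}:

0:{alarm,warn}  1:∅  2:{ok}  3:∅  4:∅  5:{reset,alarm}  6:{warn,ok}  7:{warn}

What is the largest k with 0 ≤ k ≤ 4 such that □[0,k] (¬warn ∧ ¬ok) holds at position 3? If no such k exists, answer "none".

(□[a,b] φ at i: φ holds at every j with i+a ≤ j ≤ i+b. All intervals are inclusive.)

2

(¬warn ∧ ¬ok) must hold from j=3 onward; find where it first fails.
  j=3: holds
  j=4: holds
  j=5: holds
  j=6: fails
Holds on [3,5], so largest k = 2.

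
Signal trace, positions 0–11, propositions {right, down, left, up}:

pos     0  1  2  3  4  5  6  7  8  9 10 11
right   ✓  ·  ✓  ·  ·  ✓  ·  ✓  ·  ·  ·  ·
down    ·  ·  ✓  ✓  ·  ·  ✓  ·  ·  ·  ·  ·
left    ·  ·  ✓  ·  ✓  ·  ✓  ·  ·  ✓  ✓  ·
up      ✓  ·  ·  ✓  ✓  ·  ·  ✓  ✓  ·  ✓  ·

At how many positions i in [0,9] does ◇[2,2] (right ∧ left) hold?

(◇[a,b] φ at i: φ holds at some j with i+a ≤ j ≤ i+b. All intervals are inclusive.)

Evaluate at each i in [0,9]:
  i=0: ✓ (witness j=2)
  i=1: ✗ (none in [3,3])
  i=2: ✗ (none in [4,4])
  i=3: ✗ (none in [5,5])
  i=4: ✗ (none in [6,6])
  i=5: ✗ (none in [7,7])
  i=6: ✗ (none in [8,8])
  i=7: ✗ (none in [9,9])
  i=8: ✗ (none in [10,10])
  i=9: ✗ (none in [11,11])
Positions where it holds: {0} → 1.

1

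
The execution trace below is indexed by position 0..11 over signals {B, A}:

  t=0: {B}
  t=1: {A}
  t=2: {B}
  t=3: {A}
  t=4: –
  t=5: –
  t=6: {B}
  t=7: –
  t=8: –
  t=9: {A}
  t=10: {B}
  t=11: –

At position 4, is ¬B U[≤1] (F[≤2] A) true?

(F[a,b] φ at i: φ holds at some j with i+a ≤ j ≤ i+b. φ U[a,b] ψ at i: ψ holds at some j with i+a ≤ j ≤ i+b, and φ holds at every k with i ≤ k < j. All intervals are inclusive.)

No

Need some j in [4,5] with F[≤2] A, and ¬B at every k in [4,j-1].
  j=4: F[≤2] A — fails (none in [4,6]).
  j=5: F[≤2] A — fails (none in [5,7]).
No j in the window works → until fails.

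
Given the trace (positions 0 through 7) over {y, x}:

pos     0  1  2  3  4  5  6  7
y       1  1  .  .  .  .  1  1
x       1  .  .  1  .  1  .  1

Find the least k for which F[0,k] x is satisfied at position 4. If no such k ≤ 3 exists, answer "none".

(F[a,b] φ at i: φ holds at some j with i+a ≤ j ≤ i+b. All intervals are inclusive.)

Scan j = 4,5,… for x:
  j=4: fails
  j=5: holds
First hit at j=5, so smallest k = 5-4 = 1.

1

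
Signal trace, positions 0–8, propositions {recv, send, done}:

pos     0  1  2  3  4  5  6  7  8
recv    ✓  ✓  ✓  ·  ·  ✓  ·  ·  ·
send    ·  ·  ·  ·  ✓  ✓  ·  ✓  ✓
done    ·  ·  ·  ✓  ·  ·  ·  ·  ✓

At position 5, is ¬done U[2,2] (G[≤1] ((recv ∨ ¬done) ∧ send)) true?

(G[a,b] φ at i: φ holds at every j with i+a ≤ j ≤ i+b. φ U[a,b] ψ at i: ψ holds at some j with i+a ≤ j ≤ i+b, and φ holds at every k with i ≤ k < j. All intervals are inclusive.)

False

Need some j in [7,7] with G[≤1] ((recv ∨ ¬done) ∧ send), and ¬done at every k in [5,j-1].
  j=7: G[≤1] ((recv ∨ ¬done) ∧ send) — fails at 8.
No j in the window works → until fails.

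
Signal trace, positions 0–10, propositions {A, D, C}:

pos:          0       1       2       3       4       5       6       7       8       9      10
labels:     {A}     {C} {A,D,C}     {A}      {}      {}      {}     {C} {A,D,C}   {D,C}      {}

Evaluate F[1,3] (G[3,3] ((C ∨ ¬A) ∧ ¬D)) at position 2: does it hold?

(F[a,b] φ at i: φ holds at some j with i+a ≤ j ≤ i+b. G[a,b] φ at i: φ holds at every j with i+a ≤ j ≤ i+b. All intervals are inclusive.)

True

Check G[3,3] ((C ∨ ¬A) ∧ ¬D) at each j in [3,5]:
  j=3: holds on [6,6]
  j=4: holds on [7,7]
  j=5: fails at 8
Found at j=3 → formula holds.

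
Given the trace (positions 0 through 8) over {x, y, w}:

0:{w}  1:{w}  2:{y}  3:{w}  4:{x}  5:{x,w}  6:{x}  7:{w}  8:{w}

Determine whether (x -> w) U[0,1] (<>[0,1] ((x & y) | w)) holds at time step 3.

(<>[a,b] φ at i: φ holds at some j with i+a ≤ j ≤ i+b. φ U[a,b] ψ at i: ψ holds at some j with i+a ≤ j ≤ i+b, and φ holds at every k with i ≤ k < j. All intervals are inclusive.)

Need some j in [3,4] with <>[0,1] ((x & y) | w), and (x -> w) at every k in [3,j-1].
  j=3: <>[0,1] ((x & y) | w) holds; no prefix to check → satisfied.

True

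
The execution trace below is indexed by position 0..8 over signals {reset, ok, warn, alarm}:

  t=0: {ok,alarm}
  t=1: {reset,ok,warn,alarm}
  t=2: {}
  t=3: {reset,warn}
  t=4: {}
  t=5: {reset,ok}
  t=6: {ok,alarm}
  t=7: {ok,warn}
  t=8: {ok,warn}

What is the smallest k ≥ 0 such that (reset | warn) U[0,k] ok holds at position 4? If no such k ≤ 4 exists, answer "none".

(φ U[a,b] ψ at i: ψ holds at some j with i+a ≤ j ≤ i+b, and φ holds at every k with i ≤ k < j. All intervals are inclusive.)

Need earliest j ≥ 4 with ok, and (reset | warn) at every k in [4,j-1].
  j=4: rhs fails.
  j=5: rhs holds but lhs fails at k=4.
  j=6: rhs holds but lhs fails at k=4.
  j=7: rhs holds but lhs fails at k=4.
  j=8: rhs holds but lhs fails at k=4.
No witness within the range → none.

none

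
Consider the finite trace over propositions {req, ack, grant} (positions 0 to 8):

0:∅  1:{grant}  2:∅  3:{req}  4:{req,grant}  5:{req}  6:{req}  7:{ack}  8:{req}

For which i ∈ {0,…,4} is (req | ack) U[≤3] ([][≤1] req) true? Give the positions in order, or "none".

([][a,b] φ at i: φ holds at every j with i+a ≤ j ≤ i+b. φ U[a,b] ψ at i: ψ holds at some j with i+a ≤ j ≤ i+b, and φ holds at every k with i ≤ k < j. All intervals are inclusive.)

Evaluate at each i in [0,4]:
  i=0: ✗ (lhs fails at k=0 before rhs at j=3)
  i=1: ✗ (lhs fails at k=1 before rhs at j=3)
  i=2: ✗ (lhs fails at k=2 before rhs at j=3)
  i=3: ✓ (rhs at j=3)
  i=4: ✓ (rhs at j=4)

3, 4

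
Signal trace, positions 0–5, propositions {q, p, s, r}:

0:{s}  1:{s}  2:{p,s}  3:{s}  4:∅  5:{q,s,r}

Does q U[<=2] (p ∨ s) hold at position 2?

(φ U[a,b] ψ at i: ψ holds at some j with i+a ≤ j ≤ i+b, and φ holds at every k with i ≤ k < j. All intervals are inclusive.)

Need some j in [2,4] with (p ∨ s), and q at every k in [2,j-1].
  j=2: (p ∨ s) holds; no prefix to check → satisfied.

Holds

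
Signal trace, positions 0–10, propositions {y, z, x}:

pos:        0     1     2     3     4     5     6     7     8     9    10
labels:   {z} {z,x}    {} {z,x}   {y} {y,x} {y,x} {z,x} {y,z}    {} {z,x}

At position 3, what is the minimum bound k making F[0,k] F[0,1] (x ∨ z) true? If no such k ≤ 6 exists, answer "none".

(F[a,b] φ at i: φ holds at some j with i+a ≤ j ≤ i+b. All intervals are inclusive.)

Scan j = 3,4,… for F[0,1] (x ∨ z):
  j=3: holds
First hit at j=3, so smallest k = 3-3 = 0.

0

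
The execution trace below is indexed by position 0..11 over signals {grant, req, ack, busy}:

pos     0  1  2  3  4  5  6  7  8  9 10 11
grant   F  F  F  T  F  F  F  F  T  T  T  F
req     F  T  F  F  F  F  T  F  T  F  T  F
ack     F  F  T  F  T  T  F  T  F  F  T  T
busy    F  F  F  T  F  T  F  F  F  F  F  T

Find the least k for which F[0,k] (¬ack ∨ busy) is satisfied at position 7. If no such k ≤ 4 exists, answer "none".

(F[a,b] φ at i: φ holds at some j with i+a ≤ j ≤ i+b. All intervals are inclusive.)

Scan j = 7,8,… for (¬ack ∨ busy):
  j=7: fails
  j=8: holds
First hit at j=8, so smallest k = 8-7 = 1.

1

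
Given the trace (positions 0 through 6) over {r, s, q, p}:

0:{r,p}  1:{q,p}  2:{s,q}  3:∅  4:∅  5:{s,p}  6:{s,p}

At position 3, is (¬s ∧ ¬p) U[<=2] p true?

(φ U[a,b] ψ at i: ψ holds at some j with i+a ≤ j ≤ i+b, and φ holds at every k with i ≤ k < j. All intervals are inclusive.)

Need some j in [3,5] with p, and (¬s ∧ ¬p) at every k in [3,j-1].
  j=3: p false.
  j=4: p false.
  j=5: p holds; (¬s ∧ ¬p) holds at every k in [3,4] → satisfied.

True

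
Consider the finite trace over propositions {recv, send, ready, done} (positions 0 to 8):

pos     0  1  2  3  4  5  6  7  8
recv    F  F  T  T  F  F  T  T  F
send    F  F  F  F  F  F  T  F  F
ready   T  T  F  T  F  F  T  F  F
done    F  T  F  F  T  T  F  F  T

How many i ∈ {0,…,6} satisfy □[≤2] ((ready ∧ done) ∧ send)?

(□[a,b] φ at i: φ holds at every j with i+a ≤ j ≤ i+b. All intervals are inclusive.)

0

Evaluate at each i in [0,6]:
  i=0: ✗ (fails at j=0)
  i=1: ✗ (fails at j=1)
  i=2: ✗ (fails at j=2)
  i=3: ✗ (fails at j=3)
  i=4: ✗ (fails at j=4)
  i=5: ✗ (fails at j=5)
  i=6: ✗ (fails at j=6)
Positions where it holds: {} → 0.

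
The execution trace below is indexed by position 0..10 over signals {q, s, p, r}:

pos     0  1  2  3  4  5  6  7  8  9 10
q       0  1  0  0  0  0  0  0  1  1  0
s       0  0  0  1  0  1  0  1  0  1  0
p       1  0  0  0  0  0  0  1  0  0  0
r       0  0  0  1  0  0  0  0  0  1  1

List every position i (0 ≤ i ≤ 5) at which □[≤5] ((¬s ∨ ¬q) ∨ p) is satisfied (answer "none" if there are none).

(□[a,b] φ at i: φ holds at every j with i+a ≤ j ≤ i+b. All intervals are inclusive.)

0, 1, 2, 3

Evaluate at each i in [0,5]:
  i=0: ✓ (all of [0,5])
  i=1: ✓ (all of [1,6])
  i=2: ✓ (all of [2,7])
  i=3: ✓ (all of [3,8])
  i=4: ✗ (fails at j=9)
  i=5: ✗ (fails at j=9)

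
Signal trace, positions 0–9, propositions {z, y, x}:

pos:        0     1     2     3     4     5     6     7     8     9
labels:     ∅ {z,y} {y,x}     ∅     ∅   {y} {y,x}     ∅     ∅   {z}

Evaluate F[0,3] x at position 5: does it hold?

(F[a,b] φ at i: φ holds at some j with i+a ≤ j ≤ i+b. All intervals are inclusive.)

Check x at each j in [5,8]:
  j=5: false
  j=6: true
  j=7: false
  j=8: false
Found at j=6 → formula holds.

True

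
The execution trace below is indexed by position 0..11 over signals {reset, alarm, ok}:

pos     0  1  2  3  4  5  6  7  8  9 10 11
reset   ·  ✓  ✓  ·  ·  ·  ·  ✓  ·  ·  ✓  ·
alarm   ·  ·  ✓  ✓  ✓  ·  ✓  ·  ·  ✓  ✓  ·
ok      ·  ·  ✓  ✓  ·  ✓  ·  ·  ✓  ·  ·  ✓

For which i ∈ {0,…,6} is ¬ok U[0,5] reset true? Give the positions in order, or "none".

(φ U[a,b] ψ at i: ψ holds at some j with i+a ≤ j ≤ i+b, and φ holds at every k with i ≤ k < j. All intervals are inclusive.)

0, 1, 2, 6

Evaluate at each i in [0,6]:
  i=0: ✓ (rhs at j=1; lhs holds on [0,0])
  i=1: ✓ (rhs at j=1)
  i=2: ✓ (rhs at j=2)
  i=3: ✗ (lhs fails at k=3 before rhs at j=7)
  i=4: ✗ (lhs fails at k=5 before rhs at j=7)
  i=5: ✗ (lhs fails at k=5 before rhs at j=7)
  i=6: ✓ (rhs at j=7; lhs holds on [6,6])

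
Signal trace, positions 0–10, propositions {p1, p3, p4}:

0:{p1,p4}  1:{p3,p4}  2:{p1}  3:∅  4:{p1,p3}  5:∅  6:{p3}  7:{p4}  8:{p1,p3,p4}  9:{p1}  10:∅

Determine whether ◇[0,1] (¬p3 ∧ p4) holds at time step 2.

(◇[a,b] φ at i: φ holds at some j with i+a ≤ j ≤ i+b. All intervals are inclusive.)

Check (¬p3 ∧ p4) at each j in [2,3]:
  j=2: false
  j=3: false
No position in the window satisfies it → formula fails.

False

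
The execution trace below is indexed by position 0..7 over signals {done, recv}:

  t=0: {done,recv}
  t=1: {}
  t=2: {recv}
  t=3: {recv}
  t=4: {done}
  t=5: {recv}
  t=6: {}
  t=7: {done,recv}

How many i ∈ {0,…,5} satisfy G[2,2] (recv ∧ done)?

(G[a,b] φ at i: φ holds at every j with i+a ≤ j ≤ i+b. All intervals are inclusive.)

Evaluate at each i in [0,5]:
  i=0: ✗ (fails at j=2)
  i=1: ✗ (fails at j=3)
  i=2: ✗ (fails at j=4)
  i=3: ✗ (fails at j=5)
  i=4: ✗ (fails at j=6)
  i=5: ✓ (all of [7,7])
Positions where it holds: {5} → 1.

1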